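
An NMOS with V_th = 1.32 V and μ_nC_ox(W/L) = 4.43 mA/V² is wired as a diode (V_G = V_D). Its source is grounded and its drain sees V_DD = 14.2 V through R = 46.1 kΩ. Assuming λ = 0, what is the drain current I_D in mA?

I_D = 0.272 mA

With gate tied to drain, V_GS = V_DS ≥ V_GS − V_th, so the device is in saturation.
KCL at the drain: ½ k_n (V_GS − V_th)² = (V_DD − V_GS)/R.
Let x = V_GS − 1.32. Then 102 x² + x − 12.88 = 0, giving x = 0.35 V (positive root), so V_GS = 1.67 V.
I_D = (V_DD − V_GS)/R = (14.2 − 1.67) / 46.1 = 0.272 mA.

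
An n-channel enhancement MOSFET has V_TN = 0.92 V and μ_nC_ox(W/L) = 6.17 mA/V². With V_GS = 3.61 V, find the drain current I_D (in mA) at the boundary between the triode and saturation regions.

At the boundary V_DS = V_ov = V_GS − V_TN = 3.61 − 0.92 = 2.69 V.
I_D = ½ k_n V_ov² = 0.5 × 6.17 × 2.69² = 22.3 mA.

I_D = 22.3 mA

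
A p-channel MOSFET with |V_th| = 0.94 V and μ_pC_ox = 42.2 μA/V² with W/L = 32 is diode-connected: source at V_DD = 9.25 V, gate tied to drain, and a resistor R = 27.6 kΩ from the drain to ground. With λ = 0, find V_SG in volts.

V_SG = 1.58 V

With gate tied to drain, V_SG = V_SD ≥ V_SG − |V_th|, so the device is in saturation.
k_p = μ_pC_ox · (W/L) = 1.35 mA/V².
KCL at the drain: ½ k_p (V_SG − |V_th|)² = (V_DD − V_SG)/R.
Let x = V_SG − 0.94. Then 18.6 x² + x − 8.31 = 0, giving x = 0.641 V (positive root), so V_SG = 1.58 V.
I_D = (V_DD − V_SG)/R = (9.25 − 1.58) / 27.6 = 0.278 mA.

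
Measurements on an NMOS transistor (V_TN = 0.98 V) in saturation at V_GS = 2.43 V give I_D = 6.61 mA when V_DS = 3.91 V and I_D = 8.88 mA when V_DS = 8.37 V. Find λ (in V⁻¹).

With V_GS fixed, I_D ∝ (1 + λ V_DS) in saturation, so I_D2/I_D1 = (1 + λ V_DS2)/(1 + λ V_DS1).
8.88/6.61 = 1.343 = (1 + 8.37 λ)/(1 + 3.91 λ).
Solving: λ (I_D1 V_DS2 − I_D2 V_DS1) = I_D2 − I_D1, so λ = (8.88 − 6.61) / (6.61 × 8.37 − 8.88 × 3.91) = 2.27 / 20.6 = 0.11 V⁻¹.

λ = 0.110 V⁻¹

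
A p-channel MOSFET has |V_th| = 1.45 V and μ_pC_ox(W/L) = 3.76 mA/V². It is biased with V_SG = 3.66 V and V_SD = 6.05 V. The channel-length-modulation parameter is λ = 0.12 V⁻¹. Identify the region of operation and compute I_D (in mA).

V_ov = V_SG − |V_th| = 3.66 − 1.45 = 2.21 V.
Since V_SD = 6.05 V ≥ V_ov = 2.21 V, the device is in saturation.
I_D = ½ k_p V_ov² (1 + λ V_SD) = 0.5 × 3.76 × 2.21² × (1 + 0.12 × 6.05) = 15.8 mA.

Saturation; I_D = 15.8 mA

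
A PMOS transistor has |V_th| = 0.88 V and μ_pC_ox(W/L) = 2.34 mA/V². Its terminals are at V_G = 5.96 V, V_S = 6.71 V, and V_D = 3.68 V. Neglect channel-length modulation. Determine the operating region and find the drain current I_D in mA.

V_SG = V_S − V_G = 6.71 − 5.96 = 0.75 V; V_SD = V_S − V_D = 6.71 − 3.68 = 3.03 V.
V_SG = 0.75 V < |V_th| = 0.88 V, so the transistor is in cutoff.

Cutoff; I_D = 0 mA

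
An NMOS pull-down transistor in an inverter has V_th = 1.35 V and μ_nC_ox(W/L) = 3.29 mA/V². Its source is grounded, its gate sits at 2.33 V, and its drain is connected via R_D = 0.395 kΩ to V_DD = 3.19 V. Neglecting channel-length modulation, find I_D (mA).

V_GS = V_G = 2.33 V, so V_ov = 2.33 − 1.35 = 0.98 V.
Assume saturation: I_D = ½ k_n V_ov² = 0.5 × 3.29 × 0.98² = 1.58 mA, giving V_DS = V_DD − I_D R_D = 3.19 − 1.58 × 0.395 = 2.57 V.
V_DS = 2.57 V ≥ V_ov = 0.98 V, confirming saturation.

I_D = 1.58 mA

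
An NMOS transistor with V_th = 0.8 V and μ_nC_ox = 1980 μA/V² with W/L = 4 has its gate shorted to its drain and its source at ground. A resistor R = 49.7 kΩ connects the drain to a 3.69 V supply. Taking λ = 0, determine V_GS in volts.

V_GS = 0.919 V

With gate tied to drain, V_GS = V_DS ≥ V_GS − V_th, so the device is in saturation.
k_n = μ_nC_ox · (W/L) = 7.92 mA/V².
KCL at the drain: ½ k_n (V_GS − V_th)² = (V_DD − V_GS)/R.
Let x = V_GS − 0.8. Then 197 x² + x − 2.89 = 0, giving x = 0.119 V (positive root), so V_GS = 0.919 V.
I_D = (V_DD − V_GS)/R = (3.69 − 0.919) / 49.7 = 0.0558 mA.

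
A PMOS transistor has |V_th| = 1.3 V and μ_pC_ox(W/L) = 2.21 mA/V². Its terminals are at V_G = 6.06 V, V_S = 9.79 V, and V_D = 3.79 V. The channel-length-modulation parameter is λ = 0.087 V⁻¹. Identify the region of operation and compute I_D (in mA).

Saturation; I_D = 9.93 mA

V_SG = V_S − V_G = 9.79 − 6.06 = 3.73 V; V_SD = V_S − V_D = 9.79 − 3.79 = 6 V.
V_ov = V_SG − |V_th| = 3.73 − 1.3 = 2.43 V.
Since V_SD = 6 V ≥ V_ov = 2.43 V, the device is in saturation.
I_D = ½ k_p V_ov² (1 + λ V_SD) = 0.5 × 2.21 × 2.43² × (1 + 0.087 × 6) = 9.93 mA.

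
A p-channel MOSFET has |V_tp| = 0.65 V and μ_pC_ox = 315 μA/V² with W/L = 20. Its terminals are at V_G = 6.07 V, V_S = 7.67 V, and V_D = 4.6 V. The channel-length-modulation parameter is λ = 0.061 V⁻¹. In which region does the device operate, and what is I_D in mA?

Saturation; I_D = 3.38 mA

V_SG = V_S − V_G = 7.67 − 6.07 = 1.6 V; V_SD = V_S − V_D = 7.67 − 4.6 = 3.07 V.
k_p = μ_pC_ox · (W/L) = 6.3 mA/V².
V_ov = V_SG − |V_tp| = 1.6 − 0.65 = 0.95 V.
Since V_SD = 3.07 V ≥ V_ov = 0.95 V, the device is in saturation.
I_D = ½ k_p V_ov² (1 + λ V_SD) = 0.5 × 6.3 × 0.95² × (1 + 0.061 × 3.07) = 3.38 mA.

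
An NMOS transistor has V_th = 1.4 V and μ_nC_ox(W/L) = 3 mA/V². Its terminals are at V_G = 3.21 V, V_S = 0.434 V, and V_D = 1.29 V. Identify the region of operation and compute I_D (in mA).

V_GS = V_G − V_S = 3.21 − 0.434 = 2.78 V; V_DS = V_D − V_S = 1.29 − 0.434 = 0.856 V.
V_ov = V_GS − V_th = 2.78 − 1.4 = 1.38 V.
Since V_DS = 0.856 V < V_ov = 1.38 V, the device is in the triode region.
I_D = k_n [V_ov · V_DS − ½ V_DS²] = 3 × [1.38 × 0.856 − 0.5 × 0.856²] = 2.43 mA.

Triode; I_D = 2.43 mA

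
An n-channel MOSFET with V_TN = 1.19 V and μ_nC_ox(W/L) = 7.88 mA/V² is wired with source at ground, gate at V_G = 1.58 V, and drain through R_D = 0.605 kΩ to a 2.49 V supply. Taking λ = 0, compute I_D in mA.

I_D = 0.599 mA

V_GS = V_G = 1.58 V, so V_ov = 1.58 − 1.19 = 0.39 V.
Assume saturation: I_D = ½ k_n V_ov² = 0.5 × 7.88 × 0.39² = 0.599 mA, giving V_DS = V_DD − I_D R_D = 2.49 − 0.599 × 0.605 = 2.13 V.
V_DS = 2.13 V ≥ V_ov = 0.39 V, confirming saturation.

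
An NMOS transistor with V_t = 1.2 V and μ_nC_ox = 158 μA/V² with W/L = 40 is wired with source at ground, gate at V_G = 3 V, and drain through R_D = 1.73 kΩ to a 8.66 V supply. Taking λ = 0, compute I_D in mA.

V_GS = V_G = 3 V, so V_ov = 3 − 1.2 = 1.8 V.
k_n = μ_nC_ox · (W/L) = 6.32 mA/V².
Assume saturation: I_D = ½ k_n V_ov² = 0.5 × 6.32 × 1.8² = 10.2 mA, giving V_DS = V_DD − I_D R_D = 8.66 − 10.2 × 1.73 = -9.05 V.
But -9.05 V < V_ov = 1.8 V, so the device is actually in triode.
In triode I_D = k_n[V_ov V_DS − ½ V_DS²] and I_D = (V_DD − V_DS)/R_D. Equating: 5.47 V_DS² − 20.68 V_DS + 8.66 = 0, giving V_DS = 0.48 V (the root below V_ov).
I_D = (8.66 − 0.48) / 1.73 = 4.73 mA.

I_D = 4.73 mA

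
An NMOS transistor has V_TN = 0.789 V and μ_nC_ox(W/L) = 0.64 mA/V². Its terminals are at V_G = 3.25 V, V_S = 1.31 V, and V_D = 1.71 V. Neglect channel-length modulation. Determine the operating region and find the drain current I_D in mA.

Triode; I_D = 0.243 mA

V_GS = V_G − V_S = 3.25 − 1.31 = 1.94 V; V_DS = V_D − V_S = 1.71 − 1.31 = 0.4 V.
V_ov = V_GS − V_TN = 1.94 − 0.789 = 1.15 V.
Since V_DS = 0.4 V < V_ov = 1.15 V, the device is in the triode region.
I_D = k_n [V_ov · V_DS − ½ V_DS²] = 0.64 × [1.15 × 0.4 − 0.5 × 0.4²] = 0.243 mA.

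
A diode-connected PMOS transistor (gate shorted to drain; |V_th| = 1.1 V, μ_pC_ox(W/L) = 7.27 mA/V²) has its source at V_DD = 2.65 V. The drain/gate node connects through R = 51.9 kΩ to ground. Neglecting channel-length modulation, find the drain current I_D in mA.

With gate tied to drain, V_SG = V_SD ≥ V_SG − |V_th|, so the device is in saturation.
KCL at the drain: ½ k_p (V_SG − |V_th|)² = (V_DD − V_SG)/R.
Let x = V_SG − 1.1. Then 189 x² + x − 1.55 = 0, giving x = 0.088 V (positive root), so V_SG = 1.19 V.
I_D = (V_DD − V_SG)/R = (2.65 − 1.19) / 51.9 = 0.0282 mA.

I_D = 0.0282 mA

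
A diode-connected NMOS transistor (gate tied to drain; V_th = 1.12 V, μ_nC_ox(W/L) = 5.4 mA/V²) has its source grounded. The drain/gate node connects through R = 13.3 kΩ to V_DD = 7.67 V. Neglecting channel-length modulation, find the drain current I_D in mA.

With gate tied to drain, V_GS = V_DS ≥ V_GS − V_th, so the device is in saturation.
KCL at the drain: ½ k_n (V_GS − V_th)² = (V_DD − V_GS)/R.
Let x = V_GS − 1.12. Then 35.9 x² + x − 6.55 = 0, giving x = 0.413 V (positive root), so V_GS = 1.53 V.
I_D = (V_DD − V_GS)/R = (7.67 − 1.53) / 13.3 = 0.461 mA.

I_D = 0.461 mA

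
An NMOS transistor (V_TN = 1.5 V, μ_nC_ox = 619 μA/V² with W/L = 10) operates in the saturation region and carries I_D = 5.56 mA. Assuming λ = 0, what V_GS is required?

V_GS = 2.84 V

k_n = μ_nC_ox · (W/L) = 6.19 mA/V².
In saturation I_D = ½ k_n (V_GS − V_TN)², so V_GS − V_TN = √(2 I_D / k_n) = √(2 × 5.56 / 6.19) = 1.34 V.
V_GS = 1.5 + 1.34 = 2.84 V.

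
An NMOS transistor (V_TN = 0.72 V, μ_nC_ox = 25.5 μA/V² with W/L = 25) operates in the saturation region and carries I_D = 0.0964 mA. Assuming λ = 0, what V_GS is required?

k_n = μ_nC_ox · (W/L) = 0.6375 mA/V².
In saturation I_D = ½ k_n (V_GS − V_TN)², so V_GS − V_TN = √(2 I_D / k_n) = √(2 × 0.0964 / 0.6375) = 0.55 V.
V_GS = 0.72 + 0.55 = 1.27 V.

V_GS = 1.27 V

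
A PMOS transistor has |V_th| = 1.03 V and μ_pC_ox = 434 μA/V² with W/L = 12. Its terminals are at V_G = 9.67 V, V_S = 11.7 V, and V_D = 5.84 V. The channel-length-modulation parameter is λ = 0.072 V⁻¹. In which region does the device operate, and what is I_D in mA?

Saturation; I_D = 3.70 mA

V_SG = V_S − V_G = 11.7 − 9.67 = 2.03 V; V_SD = V_S − V_D = 11.7 − 5.84 = 5.86 V.
k_p = μ_pC_ox · (W/L) = 5.208 mA/V².
V_ov = V_SG − |V_th| = 2.03 − 1.03 = 1 V.
Since V_SD = 5.86 V ≥ V_ov = 1 V, the device is in saturation.
I_D = ½ k_p V_ov² (1 + λ V_SD) = 0.5 × 5.208 × 1² × (1 + 0.072 × 5.86) = 3.7 mA.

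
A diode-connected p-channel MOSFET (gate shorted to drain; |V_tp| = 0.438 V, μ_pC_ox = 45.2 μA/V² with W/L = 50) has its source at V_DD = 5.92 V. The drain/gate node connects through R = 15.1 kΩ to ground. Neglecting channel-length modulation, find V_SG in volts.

With gate tied to drain, V_SG = V_SD ≥ V_SG − |V_tp|, so the device is in saturation.
k_p = μ_pC_ox · (W/L) = 2.26 mA/V².
KCL at the drain: ½ k_p (V_SG − |V_tp|)² = (V_DD − V_SG)/R.
Let x = V_SG − 0.438. Then 17.1 x² + x − 5.482 = 0, giving x = 0.538 V (positive root), so V_SG = 0.976 V.
I_D = (V_DD − V_SG)/R = (5.92 − 0.976) / 15.1 = 0.327 mA.

V_SG = 0.976 V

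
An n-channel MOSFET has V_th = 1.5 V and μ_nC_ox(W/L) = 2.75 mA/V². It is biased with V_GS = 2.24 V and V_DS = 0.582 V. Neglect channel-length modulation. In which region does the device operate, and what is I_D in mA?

V_ov = V_GS − V_th = 2.24 − 1.5 = 0.74 V.
Since V_DS = 0.582 V < V_ov = 0.74 V, the device is in the triode region.
I_D = k_n [V_ov · V_DS − ½ V_DS²] = 2.75 × [0.74 × 0.582 − 0.5 × 0.582²] = 0.719 mA.

Triode; I_D = 0.719 mA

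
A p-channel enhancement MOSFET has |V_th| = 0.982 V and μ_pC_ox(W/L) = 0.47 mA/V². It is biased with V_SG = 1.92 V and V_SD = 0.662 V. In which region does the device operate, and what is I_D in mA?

V_ov = V_SG − |V_th| = 1.92 − 0.982 = 0.938 V.
Since V_SD = 0.662 V < V_ov = 0.938 V, the device is in the triode region.
I_D = k_p [V_ov · V_SD − ½ V_SD²] = 0.47 × [0.938 × 0.662 − 0.5 × 0.662²] = 0.189 mA.

Triode; I_D = 0.189 mA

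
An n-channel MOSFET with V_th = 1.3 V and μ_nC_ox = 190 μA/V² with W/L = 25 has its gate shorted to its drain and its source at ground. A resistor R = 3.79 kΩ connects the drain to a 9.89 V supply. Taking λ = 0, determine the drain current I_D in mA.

With gate tied to drain, V_GS = V_DS ≥ V_GS − V_th, so the device is in saturation.
k_n = μ_nC_ox · (W/L) = 4.75 mA/V².
KCL at the drain: ½ k_n (V_GS − V_th)² = (V_DD − V_GS)/R.
Let x = V_GS − 1.3. Then 9 x² + x − 8.59 = 0, giving x = 0.923 V (positive root), so V_GS = 2.22 V.
I_D = (V_DD − V_GS)/R = (9.89 − 2.22) / 3.79 = 2.02 mA.

I_D = 2.02 mA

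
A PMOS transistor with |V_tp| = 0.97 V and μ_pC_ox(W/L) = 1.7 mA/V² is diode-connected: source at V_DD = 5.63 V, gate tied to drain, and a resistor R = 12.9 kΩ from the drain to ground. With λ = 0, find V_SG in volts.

V_SG = 1.58 V

With gate tied to drain, V_SG = V_SD ≥ V_SG − |V_tp|, so the device is in saturation.
KCL at the drain: ½ k_p (V_SG − |V_tp|)² = (V_DD − V_SG)/R.
Let x = V_SG − 0.97. Then 11 x² + x − 4.66 = 0, giving x = 0.608 V (positive root), so V_SG = 1.58 V.
I_D = (V_DD − V_SG)/R = (5.63 − 1.58) / 12.9 = 0.314 mA.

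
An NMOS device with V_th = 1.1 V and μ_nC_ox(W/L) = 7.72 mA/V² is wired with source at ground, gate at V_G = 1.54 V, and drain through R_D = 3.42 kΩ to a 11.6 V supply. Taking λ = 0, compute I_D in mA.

V_GS = V_G = 1.54 V, so V_ov = 1.54 − 1.1 = 0.44 V.
Assume saturation: I_D = ½ k_n V_ov² = 0.5 × 7.72 × 0.44² = 0.747 mA, giving V_DS = V_DD − I_D R_D = 11.6 − 0.747 × 3.42 = 9.04 V.
V_DS = 9.04 V ≥ V_ov = 0.44 V, confirming saturation.

I_D = 0.747 mA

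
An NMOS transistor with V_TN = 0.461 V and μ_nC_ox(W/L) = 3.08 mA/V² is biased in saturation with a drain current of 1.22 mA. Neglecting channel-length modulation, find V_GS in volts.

In saturation I_D = ½ k_n (V_GS − V_TN)², so V_GS − V_TN = √(2 I_D / k_n) = √(2 × 1.22 / 3.08) = 0.89 V.
V_GS = 0.461 + 0.89 = 1.35 V.

V_GS = 1.35 V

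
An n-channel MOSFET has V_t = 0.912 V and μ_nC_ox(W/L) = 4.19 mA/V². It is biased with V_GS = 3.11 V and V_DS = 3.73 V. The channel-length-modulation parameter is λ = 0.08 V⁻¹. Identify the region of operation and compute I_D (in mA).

V_ov = V_GS − V_t = 3.11 − 0.912 = 2.2 V.
Since V_DS = 3.73 V ≥ V_ov = 2.2 V, the device is in saturation.
I_D = ½ k_n V_ov² (1 + λ V_DS) = 0.5 × 4.19 × 2.2² × (1 + 0.08 × 3.73) = 13.1 mA.

Saturation; I_D = 13.1 mA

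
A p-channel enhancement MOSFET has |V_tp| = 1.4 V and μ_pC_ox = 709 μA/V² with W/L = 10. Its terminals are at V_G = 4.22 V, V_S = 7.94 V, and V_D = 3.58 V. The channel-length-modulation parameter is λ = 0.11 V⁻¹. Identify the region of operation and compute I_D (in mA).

Saturation; I_D = 28.2 mA

V_SG = V_S − V_G = 7.94 − 4.22 = 3.72 V; V_SD = V_S − V_D = 7.94 − 3.58 = 4.36 V.
k_p = μ_pC_ox · (W/L) = 7.09 mA/V².
V_ov = V_SG − |V_tp| = 3.72 − 1.4 = 2.32 V.
Since V_SD = 4.36 V ≥ V_ov = 2.32 V, the device is in saturation.
I_D = ½ k_p V_ov² (1 + λ V_SD) = 0.5 × 7.09 × 2.32² × (1 + 0.11 × 4.36) = 28.2 mA.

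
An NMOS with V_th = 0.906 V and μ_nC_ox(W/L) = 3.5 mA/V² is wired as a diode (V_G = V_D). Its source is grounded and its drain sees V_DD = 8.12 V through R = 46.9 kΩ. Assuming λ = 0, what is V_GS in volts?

With gate tied to drain, V_GS = V_DS ≥ V_GS − V_th, so the device is in saturation.
KCL at the drain: ½ k_n (V_GS − V_th)² = (V_DD − V_GS)/R.
Let x = V_GS − 0.906. Then 82.1 x² + x − 7.214 = 0, giving x = 0.29 V (positive root), so V_GS = 1.2 V.
I_D = (V_DD − V_GS)/R = (8.12 − 1.2) / 46.9 = 0.148 mA.

V_GS = 1.20 V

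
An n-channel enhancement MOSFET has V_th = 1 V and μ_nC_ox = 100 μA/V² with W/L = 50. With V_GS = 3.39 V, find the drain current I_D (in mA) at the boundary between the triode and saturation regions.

At the boundary V_DS = V_ov = V_GS − V_th = 3.39 − 1 = 2.39 V.
k_n = μ_nC_ox · (W/L) = 5 mA/V².
I_D = ½ k_n V_ov² = 0.5 × 5 × 2.39² = 14.3 mA.

I_D = 14.3 mA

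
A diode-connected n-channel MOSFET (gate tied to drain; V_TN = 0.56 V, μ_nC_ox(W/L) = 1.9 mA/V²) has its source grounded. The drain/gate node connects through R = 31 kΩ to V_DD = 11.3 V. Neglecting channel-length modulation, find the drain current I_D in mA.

With gate tied to drain, V_GS = V_DS ≥ V_GS − V_TN, so the device is in saturation.
KCL at the drain: ½ k_n (V_GS − V_TN)² = (V_DD − V_GS)/R.
Let x = V_GS − 0.56. Then 29.4 x² + x − 10.74 = 0, giving x = 0.587 V (positive root), so V_GS = 1.15 V.
I_D = (V_DD − V_GS)/R = (11.3 − 1.15) / 31 = 0.328 mA.

I_D = 0.328 mA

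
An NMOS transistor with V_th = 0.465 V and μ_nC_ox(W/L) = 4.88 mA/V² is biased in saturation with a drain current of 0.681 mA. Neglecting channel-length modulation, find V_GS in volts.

In saturation I_D = ½ k_n (V_GS − V_th)², so V_GS − V_th = √(2 I_D / k_n) = √(2 × 0.681 / 4.88) = 0.528 V.
V_GS = 0.465 + 0.528 = 0.993 V.

V_GS = 0.993 V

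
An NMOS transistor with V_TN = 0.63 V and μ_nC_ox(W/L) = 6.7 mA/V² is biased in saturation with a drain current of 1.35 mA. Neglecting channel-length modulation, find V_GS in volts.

In saturation I_D = ½ k_n (V_GS − V_TN)², so V_GS − V_TN = √(2 I_D / k_n) = √(2 × 1.35 / 6.7) = 0.635 V.
V_GS = 0.63 + 0.635 = 1.26 V.

V_GS = 1.26 V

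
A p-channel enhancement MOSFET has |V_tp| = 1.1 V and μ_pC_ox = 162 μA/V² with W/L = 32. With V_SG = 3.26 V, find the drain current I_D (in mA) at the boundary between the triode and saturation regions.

At the boundary V_SD = V_ov = V_SG − |V_tp| = 3.26 − 1.1 = 2.16 V.
k_p = μ_pC_ox · (W/L) = 5.184 mA/V².
I_D = ½ k_p V_ov² = 0.5 × 5.184 × 2.16² = 12.1 mA.

I_D = 12.1 mA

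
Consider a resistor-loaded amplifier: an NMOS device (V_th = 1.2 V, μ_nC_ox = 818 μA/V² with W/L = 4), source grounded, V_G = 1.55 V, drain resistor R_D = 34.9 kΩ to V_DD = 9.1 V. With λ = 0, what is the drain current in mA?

I_D = 0.200 mA

V_GS = V_G = 1.55 V, so V_ov = 1.55 − 1.2 = 0.35 V.
k_n = μ_nC_ox · (W/L) = 3.272 mA/V².
Assume saturation: I_D = ½ k_n V_ov² = 0.5 × 3.272 × 0.35² = 0.2 mA, giving V_DS = V_DD − I_D R_D = 9.1 − 0.2 × 34.9 = 2.11 V.
V_DS = 2.11 V ≥ V_ov = 0.35 V, confirming saturation.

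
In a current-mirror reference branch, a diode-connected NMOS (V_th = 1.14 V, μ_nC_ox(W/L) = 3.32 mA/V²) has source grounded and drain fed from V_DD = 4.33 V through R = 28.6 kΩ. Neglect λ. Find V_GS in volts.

V_GS = 1.39 V

With gate tied to drain, V_GS = V_DS ≥ V_GS − V_th, so the device is in saturation.
KCL at the drain: ½ k_n (V_GS − V_th)² = (V_DD − V_GS)/R.
Let x = V_GS − 1.14. Then 47.5 x² + x − 3.19 = 0, giving x = 0.249 V (positive root), so V_GS = 1.39 V.
I_D = (V_DD − V_GS)/R = (4.33 − 1.39) / 28.6 = 0.103 mA.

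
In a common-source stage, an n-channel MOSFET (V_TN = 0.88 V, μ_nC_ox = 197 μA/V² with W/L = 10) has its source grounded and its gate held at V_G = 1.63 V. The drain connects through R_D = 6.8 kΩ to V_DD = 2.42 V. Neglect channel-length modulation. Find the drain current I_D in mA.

I_D = 0.318 mA

V_GS = V_G = 1.63 V, so V_ov = 1.63 − 0.88 = 0.75 V.
k_n = μ_nC_ox · (W/L) = 1.97 mA/V².
Assume saturation: I_D = ½ k_n V_ov² = 0.5 × 1.97 × 0.75² = 0.554 mA, giving V_DS = V_DD − I_D R_D = 2.42 − 0.554 × 6.8 = -1.35 V.
But -1.35 V < V_ov = 0.75 V, so the device is actually in triode.
In triode I_D = k_n[V_ov V_DS − ½ V_DS²] and I_D = (V_DD − V_DS)/R_D. Equating: 6.7 V_DS² − 11.05 V_DS + 2.42 = 0, giving V_DS = 0.26 V (the root below V_ov).
I_D = (2.42 − 0.26) / 6.8 = 0.318 mA.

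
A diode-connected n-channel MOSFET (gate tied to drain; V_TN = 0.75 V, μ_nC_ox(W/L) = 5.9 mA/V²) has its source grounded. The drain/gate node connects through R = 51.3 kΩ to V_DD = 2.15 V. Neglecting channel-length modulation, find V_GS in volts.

V_GS = 0.843 V

With gate tied to drain, V_GS = V_DS ≥ V_GS − V_TN, so the device is in saturation.
KCL at the drain: ½ k_n (V_GS − V_TN)² = (V_DD − V_GS)/R.
Let x = V_GS − 0.75. Then 151 x² + x − 1.4 = 0, giving x = 0.0929 V (positive root), so V_GS = 0.843 V.
I_D = (V_DD − V_GS)/R = (2.15 − 0.843) / 51.3 = 0.0255 mA.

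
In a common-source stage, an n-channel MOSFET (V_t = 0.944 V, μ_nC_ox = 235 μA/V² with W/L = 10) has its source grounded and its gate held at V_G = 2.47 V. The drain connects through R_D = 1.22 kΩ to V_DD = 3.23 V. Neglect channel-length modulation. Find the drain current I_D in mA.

I_D = 2.03 mA

V_GS = V_G = 2.47 V, so V_ov = 2.47 − 0.944 = 1.53 V.
k_n = μ_nC_ox · (W/L) = 2.35 mA/V².
Assume saturation: I_D = ½ k_n V_ov² = 0.5 × 2.35 × 1.53² = 2.74 mA, giving V_DS = V_DD − I_D R_D = 3.23 − 2.74 × 1.22 = -0.108 V.
But -0.108 V < V_ov = 1.53 V, so the device is actually in triode.
In triode I_D = k_n[V_ov V_DS − ½ V_DS²] and I_D = (V_DD − V_DS)/R_D. Equating: 1.43 V_DS² − 5.375 V_DS + 3.23 = 0, giving V_DS = 0.752 V (the root below V_ov).
I_D = (3.23 − 0.752) / 1.22 = 2.03 mA.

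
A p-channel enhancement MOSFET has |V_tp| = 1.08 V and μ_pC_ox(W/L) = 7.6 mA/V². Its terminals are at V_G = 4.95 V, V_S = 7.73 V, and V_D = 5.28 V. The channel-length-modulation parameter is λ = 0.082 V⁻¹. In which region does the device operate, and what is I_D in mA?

V_SG = V_S − V_G = 7.73 − 4.95 = 2.78 V; V_SD = V_S − V_D = 7.73 − 5.28 = 2.45 V.
V_ov = V_SG − |V_tp| = 2.78 − 1.08 = 1.7 V.
Since V_SD = 2.45 V ≥ V_ov = 1.7 V, the device is in saturation.
I_D = ½ k_p V_ov² (1 + λ V_SD) = 0.5 × 7.6 × 1.7² × (1 + 0.082 × 2.45) = 13.2 mA.

Saturation; I_D = 13.2 mA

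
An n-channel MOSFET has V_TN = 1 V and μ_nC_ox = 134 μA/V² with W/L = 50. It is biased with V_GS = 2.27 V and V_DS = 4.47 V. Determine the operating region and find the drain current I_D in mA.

k_n = μ_nC_ox · (W/L) = 6.7 mA/V².
V_ov = V_GS − V_TN = 2.27 − 1 = 1.27 V.
Since V_DS = 4.47 V ≥ V_ov = 1.27 V, the device is in saturation.
I_D = ½ k_n V_ov² = 0.5 × 6.7 × 1.27² = 5.4 mA.

Saturation; I_D = 5.40 mA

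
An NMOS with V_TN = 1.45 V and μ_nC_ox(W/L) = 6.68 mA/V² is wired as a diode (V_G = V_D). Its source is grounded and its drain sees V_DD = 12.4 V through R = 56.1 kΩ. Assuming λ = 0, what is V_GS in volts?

With gate tied to drain, V_GS = V_DS ≥ V_GS − V_TN, so the device is in saturation.
KCL at the drain: ½ k_n (V_GS − V_TN)² = (V_DD − V_GS)/R.
Let x = V_GS − 1.45. Then 187 x² + x − 10.95 = 0, giving x = 0.239 V (positive root), so V_GS = 1.69 V.
I_D = (V_DD − V_GS)/R = (12.4 − 1.69) / 56.1 = 0.191 mA.

V_GS = 1.69 V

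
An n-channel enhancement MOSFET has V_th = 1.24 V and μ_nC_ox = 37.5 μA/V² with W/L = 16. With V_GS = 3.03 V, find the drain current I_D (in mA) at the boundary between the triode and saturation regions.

I_D = 0.961 mA

At the boundary V_DS = V_ov = V_GS − V_th = 3.03 − 1.24 = 1.79 V.
k_n = μ_nC_ox · (W/L) = 0.6 mA/V².
I_D = ½ k_n V_ov² = 0.5 × 0.6 × 1.79² = 0.961 mA.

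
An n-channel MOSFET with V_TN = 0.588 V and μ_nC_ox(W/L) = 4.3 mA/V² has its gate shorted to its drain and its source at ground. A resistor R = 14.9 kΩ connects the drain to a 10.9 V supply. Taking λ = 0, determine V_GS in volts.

With gate tied to drain, V_GS = V_DS ≥ V_GS − V_TN, so the device is in saturation.
KCL at the drain: ½ k_n (V_GS − V_TN)² = (V_DD − V_GS)/R.
Let x = V_GS − 0.588. Then 32 x² + x − 10.31 = 0, giving x = 0.552 V (positive root), so V_GS = 1.14 V.
I_D = (V_DD − V_GS)/R = (10.9 − 1.14) / 14.9 = 0.655 mA.

V_GS = 1.14 V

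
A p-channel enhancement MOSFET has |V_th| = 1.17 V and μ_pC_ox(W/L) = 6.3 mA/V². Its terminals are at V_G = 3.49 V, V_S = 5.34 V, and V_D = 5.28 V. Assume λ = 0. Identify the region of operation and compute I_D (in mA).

V_SG = V_S − V_G = 5.34 − 3.49 = 1.85 V; V_SD = V_S − V_D = 5.34 − 5.28 = 0.06 V.
V_ov = V_SG − |V_th| = 1.85 − 1.17 = 0.68 V.
Since V_SD = 0.06 V < V_ov = 0.68 V, the device is in the triode region.
I_D = k_p [V_ov · V_SD − ½ V_SD²] = 6.3 × [0.68 × 0.06 − 0.5 × 0.06²] = 0.246 mA.

Triode; I_D = 0.246 mA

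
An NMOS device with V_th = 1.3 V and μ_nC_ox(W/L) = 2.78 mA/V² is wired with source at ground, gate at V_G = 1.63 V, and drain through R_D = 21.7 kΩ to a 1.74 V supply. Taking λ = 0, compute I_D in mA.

I_D = 0.0757 mA

V_GS = V_G = 1.63 V, so V_ov = 1.63 − 1.3 = 0.33 V.
Assume saturation: I_D = ½ k_n V_ov² = 0.5 × 2.78 × 0.33² = 0.151 mA, giving V_DS = V_DD − I_D R_D = 1.74 − 0.151 × 21.7 = -1.54 V.
But -1.54 V < V_ov = 0.33 V, so the device is actually in triode.
In triode I_D = k_n[V_ov V_DS − ½ V_DS²] and I_D = (V_DD − V_DS)/R_D. Equating: 30.2 V_DS² − 20.91 V_DS + 1.74 = 0, giving V_DS = 0.0967 V (the root below V_ov).
I_D = (1.74 − 0.0967) / 21.7 = 0.0757 mA.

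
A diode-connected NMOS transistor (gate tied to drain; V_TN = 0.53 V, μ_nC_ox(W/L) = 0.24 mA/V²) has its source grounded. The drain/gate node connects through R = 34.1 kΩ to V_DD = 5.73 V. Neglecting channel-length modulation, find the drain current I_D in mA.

I_D = 0.123 mA

With gate tied to drain, V_GS = V_DS ≥ V_GS − V_TN, so the device is in saturation.
KCL at the drain: ½ k_n (V_GS − V_TN)² = (V_DD − V_GS)/R.
Let x = V_GS − 0.53. Then 4.09 x² + x − 5.2 = 0, giving x = 1.01 V (positive root), so V_GS = 1.54 V.
I_D = (V_DD − V_GS)/R = (5.73 − 1.54) / 34.1 = 0.123 mA.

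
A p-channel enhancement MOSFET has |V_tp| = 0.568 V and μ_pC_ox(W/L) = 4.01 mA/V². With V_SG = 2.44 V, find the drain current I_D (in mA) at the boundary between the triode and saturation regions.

I_D = 7.03 mA

At the boundary V_SD = V_ov = V_SG − |V_tp| = 2.44 − 0.568 = 1.87 V.
I_D = ½ k_p V_ov² = 0.5 × 4.01 × 1.87² = 7.03 mA.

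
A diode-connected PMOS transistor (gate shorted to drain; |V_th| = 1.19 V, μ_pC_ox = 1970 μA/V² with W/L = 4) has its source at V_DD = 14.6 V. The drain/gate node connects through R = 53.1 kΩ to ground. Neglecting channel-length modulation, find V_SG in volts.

V_SG = 1.44 V

With gate tied to drain, V_SG = V_SD ≥ V_SG − |V_th|, so the device is in saturation.
k_p = μ_pC_ox · (W/L) = 7.88 mA/V².
KCL at the drain: ½ k_p (V_SG − |V_th|)² = (V_DD − V_SG)/R.
Let x = V_SG − 1.19. Then 209 x² + x − 13.41 = 0, giving x = 0.251 V (positive root), so V_SG = 1.44 V.
I_D = (V_DD − V_SG)/R = (14.6 − 1.44) / 53.1 = 0.248 mA.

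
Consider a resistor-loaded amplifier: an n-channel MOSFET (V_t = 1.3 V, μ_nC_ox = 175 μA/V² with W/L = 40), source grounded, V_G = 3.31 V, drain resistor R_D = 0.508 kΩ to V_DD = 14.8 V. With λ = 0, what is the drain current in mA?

I_D = 14.1 mA

V_GS = V_G = 3.31 V, so V_ov = 3.31 − 1.3 = 2.01 V.
k_n = μ_nC_ox · (W/L) = 7 mA/V².
Assume saturation: I_D = ½ k_n V_ov² = 0.5 × 7 × 2.01² = 14.1 mA, giving V_DS = V_DD − I_D R_D = 14.8 − 14.1 × 0.508 = 7.62 V.
V_DS = 7.62 V ≥ V_ov = 2.01 V, confirming saturation.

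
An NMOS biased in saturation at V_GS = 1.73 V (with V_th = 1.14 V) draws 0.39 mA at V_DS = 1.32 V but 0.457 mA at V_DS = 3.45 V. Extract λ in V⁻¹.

With V_GS fixed, I_D ∝ (1 + λ V_DS) in saturation, so I_D2/I_D1 = (1 + λ V_DS2)/(1 + λ V_DS1).
0.457/0.39 = 1.172 = (1 + 3.45 λ)/(1 + 1.32 λ).
Solving: λ (I_D1 V_DS2 − I_D2 V_DS1) = I_D2 − I_D1, so λ = (0.457 − 0.39) / (0.39 × 3.45 − 0.457 × 1.32) = 0.067 / 0.742 = 0.0903 V⁻¹.

λ = 0.0903 V⁻¹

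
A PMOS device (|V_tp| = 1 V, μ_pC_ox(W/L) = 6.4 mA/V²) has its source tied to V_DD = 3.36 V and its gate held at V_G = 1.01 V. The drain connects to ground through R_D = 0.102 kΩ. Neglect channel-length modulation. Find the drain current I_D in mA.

I_D = 5.83 mA

V_SG = V_DD − V_G = 3.36 − 1.01 = 2.35 V, so V_ov = 2.35 − 1 = 1.35 V.
Assume saturation: I_D = ½ k_p V_ov² = 0.5 × 6.4 × 1.35² = 5.83 mA, giving V_SD = V_DD − I_D R_D = 3.36 − 5.83 × 0.102 = 2.77 V.
V_SD = 2.77 V ≥ V_ov = 1.35 V, confirming saturation.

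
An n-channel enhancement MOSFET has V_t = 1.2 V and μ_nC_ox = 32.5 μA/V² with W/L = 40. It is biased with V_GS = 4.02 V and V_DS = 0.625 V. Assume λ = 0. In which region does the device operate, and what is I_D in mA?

Triode; I_D = 2.04 mA

k_n = μ_nC_ox · (W/L) = 1.3 mA/V².
V_ov = V_GS − V_t = 4.02 − 1.2 = 2.82 V.
Since V_DS = 0.625 V < V_ov = 2.82 V, the device is in the triode region.
I_D = k_n [V_ov · V_DS − ½ V_DS²] = 1.3 × [2.82 × 0.625 − 0.5 × 0.625²] = 2.04 mA.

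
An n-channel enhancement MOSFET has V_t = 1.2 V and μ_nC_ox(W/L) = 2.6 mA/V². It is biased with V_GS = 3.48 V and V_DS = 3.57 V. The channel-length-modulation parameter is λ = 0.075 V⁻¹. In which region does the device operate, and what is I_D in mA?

Saturation; I_D = 8.57 mA

V_ov = V_GS − V_t = 3.48 − 1.2 = 2.28 V.
Since V_DS = 3.57 V ≥ V_ov = 2.28 V, the device is in saturation.
I_D = ½ k_n V_ov² (1 + λ V_DS) = 0.5 × 2.6 × 2.28² × (1 + 0.075 × 3.57) = 8.57 mA.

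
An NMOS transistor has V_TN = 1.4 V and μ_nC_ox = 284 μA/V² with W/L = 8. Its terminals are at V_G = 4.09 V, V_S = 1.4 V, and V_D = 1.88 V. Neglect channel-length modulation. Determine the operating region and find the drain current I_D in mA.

V_GS = V_G − V_S = 4.09 − 1.4 = 2.69 V; V_DS = V_D − V_S = 1.88 − 1.4 = 0.48 V.
k_n = μ_nC_ox · (W/L) = 2.272 mA/V².
V_ov = V_GS − V_TN = 2.69 − 1.4 = 1.29 V.
Since V_DS = 0.48 V < V_ov = 1.29 V, the device is in the triode region.
I_D = k_n [V_ov · V_DS − ½ V_DS²] = 2.272 × [1.29 × 0.48 − 0.5 × 0.48²] = 1.15 mA.

Triode; I_D = 1.15 mA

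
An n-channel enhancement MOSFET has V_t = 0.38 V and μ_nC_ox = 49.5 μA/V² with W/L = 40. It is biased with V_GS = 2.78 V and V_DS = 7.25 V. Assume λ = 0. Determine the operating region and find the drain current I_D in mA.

Saturation; I_D = 5.70 mA

k_n = μ_nC_ox · (W/L) = 1.98 mA/V².
V_ov = V_GS − V_t = 2.78 − 0.38 = 2.4 V.
Since V_DS = 7.25 V ≥ V_ov = 2.4 V, the device is in saturation.
I_D = ½ k_n V_ov² = 0.5 × 1.98 × 2.4² = 5.7 mA.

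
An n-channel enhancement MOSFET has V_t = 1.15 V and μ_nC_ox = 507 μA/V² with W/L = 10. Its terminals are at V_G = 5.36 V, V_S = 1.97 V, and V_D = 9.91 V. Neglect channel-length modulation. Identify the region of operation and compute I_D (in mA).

V_GS = V_G − V_S = 5.36 − 1.97 = 3.39 V; V_DS = V_D − V_S = 9.91 − 1.97 = 7.94 V.
k_n = μ_nC_ox · (W/L) = 5.07 mA/V².
V_ov = V_GS − V_t = 3.39 − 1.15 = 2.24 V.
Since V_DS = 7.94 V ≥ V_ov = 2.24 V, the device is in saturation.
I_D = ½ k_n V_ov² = 0.5 × 5.07 × 2.24² = 12.7 mA.

Saturation; I_D = 12.7 mA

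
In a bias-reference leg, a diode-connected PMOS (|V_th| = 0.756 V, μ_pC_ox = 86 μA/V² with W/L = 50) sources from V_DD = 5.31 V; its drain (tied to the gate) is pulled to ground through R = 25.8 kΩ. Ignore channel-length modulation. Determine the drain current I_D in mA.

With gate tied to drain, V_SG = V_SD ≥ V_SG − |V_th|, so the device is in saturation.
k_p = μ_pC_ox · (W/L) = 4.3 mA/V².
KCL at the drain: ½ k_p (V_SG − |V_th|)² = (V_DD − V_SG)/R.
Let x = V_SG − 0.756. Then 55.5 x² + x − 4.554 = 0, giving x = 0.278 V (positive root), so V_SG = 1.03 V.
I_D = (V_DD − V_SG)/R = (5.31 − 1.03) / 25.8 = 0.166 mA.

I_D = 0.166 mA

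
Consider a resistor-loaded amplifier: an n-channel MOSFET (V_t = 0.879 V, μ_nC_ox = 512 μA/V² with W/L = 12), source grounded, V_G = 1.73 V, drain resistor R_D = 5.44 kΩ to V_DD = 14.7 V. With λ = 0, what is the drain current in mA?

I_D = 2.22 mA

V_GS = V_G = 1.73 V, so V_ov = 1.73 − 0.879 = 0.851 V.
k_n = μ_nC_ox · (W/L) = 6.144 mA/V².
Assume saturation: I_D = ½ k_n V_ov² = 0.5 × 6.144 × 0.851² = 2.22 mA, giving V_DS = V_DD − I_D R_D = 14.7 − 2.22 × 5.44 = 2.6 V.
V_DS = 2.6 V ≥ V_ov = 0.851 V, confirming saturation.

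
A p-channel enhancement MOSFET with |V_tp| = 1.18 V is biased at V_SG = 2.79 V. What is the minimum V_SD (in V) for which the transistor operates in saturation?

V_SD,sat = 1.61 V

The boundary between triode and saturation is V_SD = V_SG − |V_tp| = V_ov.
V_ov = 2.79 − 1.18 = 1.61 V.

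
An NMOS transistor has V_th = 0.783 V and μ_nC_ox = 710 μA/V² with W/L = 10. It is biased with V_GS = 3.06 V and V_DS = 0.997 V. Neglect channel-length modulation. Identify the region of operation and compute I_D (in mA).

Triode; I_D = 12.6 mA

k_n = μ_nC_ox · (W/L) = 7.1 mA/V².
V_ov = V_GS − V_th = 3.06 − 0.783 = 2.28 V.
Since V_DS = 0.997 V < V_ov = 2.28 V, the device is in the triode region.
I_D = k_n [V_ov · V_DS − ½ V_DS²] = 7.1 × [2.28 × 0.997 − 0.5 × 0.997²] = 12.6 mA.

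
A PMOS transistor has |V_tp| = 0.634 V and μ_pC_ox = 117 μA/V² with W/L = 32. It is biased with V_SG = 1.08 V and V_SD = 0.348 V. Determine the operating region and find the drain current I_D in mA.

Triode; I_D = 0.354 mA

k_p = μ_pC_ox · (W/L) = 3.744 mA/V².
V_ov = V_SG − |V_tp| = 1.08 − 0.634 = 0.446 V.
Since V_SD = 0.348 V < V_ov = 0.446 V, the device is in the triode region.
I_D = k_p [V_ov · V_SD − ½ V_SD²] = 3.744 × [0.446 × 0.348 − 0.5 × 0.348²] = 0.354 mA.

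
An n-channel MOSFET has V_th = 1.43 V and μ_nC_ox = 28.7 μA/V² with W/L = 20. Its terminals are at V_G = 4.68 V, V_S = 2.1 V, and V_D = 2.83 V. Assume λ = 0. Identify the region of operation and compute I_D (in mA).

V_GS = V_G − V_S = 4.68 − 2.1 = 2.58 V; V_DS = V_D − V_S = 2.83 − 2.1 = 0.73 V.
k_n = μ_nC_ox · (W/L) = 0.574 mA/V².
V_ov = V_GS − V_th = 2.58 − 1.43 = 1.15 V.
Since V_DS = 0.73 V < V_ov = 1.15 V, the device is in the triode region.
I_D = k_n [V_ov · V_DS − ½ V_DS²] = 0.574 × [1.15 × 0.73 − 0.5 × 0.73²] = 0.329 mA.

Triode; I_D = 0.329 mA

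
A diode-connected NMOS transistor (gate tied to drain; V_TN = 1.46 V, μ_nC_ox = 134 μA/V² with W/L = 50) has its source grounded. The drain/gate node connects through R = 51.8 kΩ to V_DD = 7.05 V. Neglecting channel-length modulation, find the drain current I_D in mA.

With gate tied to drain, V_GS = V_DS ≥ V_GS − V_TN, so the device is in saturation.
k_n = μ_nC_ox · (W/L) = 6.7 mA/V².
KCL at the drain: ½ k_n (V_GS − V_TN)² = (V_DD − V_GS)/R.
Let x = V_GS − 1.46. Then 174 x² + x − 5.59 = 0, giving x = 0.177 V (positive root), so V_GS = 1.64 V.
I_D = (V_DD − V_GS)/R = (7.05 − 1.64) / 51.8 = 0.105 mA.

I_D = 0.105 mA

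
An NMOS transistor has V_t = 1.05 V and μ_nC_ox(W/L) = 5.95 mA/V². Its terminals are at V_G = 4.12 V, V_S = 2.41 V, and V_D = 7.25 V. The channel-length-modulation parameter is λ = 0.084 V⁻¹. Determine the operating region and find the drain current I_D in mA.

Saturation; I_D = 1.82 mA

V_GS = V_G − V_S = 4.12 − 2.41 = 1.71 V; V_DS = V_D − V_S = 7.25 − 2.41 = 4.84 V.
V_ov = V_GS − V_t = 1.71 − 1.05 = 0.66 V.
Since V_DS = 4.84 V ≥ V_ov = 0.66 V, the device is in saturation.
I_D = ½ k_n V_ov² (1 + λ V_DS) = 0.5 × 5.95 × 0.66² × (1 + 0.084 × 4.84) = 1.82 mA.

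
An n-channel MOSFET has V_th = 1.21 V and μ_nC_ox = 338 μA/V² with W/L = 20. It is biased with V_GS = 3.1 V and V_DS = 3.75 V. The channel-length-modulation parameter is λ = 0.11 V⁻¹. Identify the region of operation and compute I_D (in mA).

Saturation; I_D = 17.1 mA

k_n = μ_nC_ox · (W/L) = 6.76 mA/V².
V_ov = V_GS − V_th = 3.1 − 1.21 = 1.89 V.
Since V_DS = 3.75 V ≥ V_ov = 1.89 V, the device is in saturation.
I_D = ½ k_n V_ov² (1 + λ V_DS) = 0.5 × 6.76 × 1.89² × (1 + 0.11 × 3.75) = 17.1 mA.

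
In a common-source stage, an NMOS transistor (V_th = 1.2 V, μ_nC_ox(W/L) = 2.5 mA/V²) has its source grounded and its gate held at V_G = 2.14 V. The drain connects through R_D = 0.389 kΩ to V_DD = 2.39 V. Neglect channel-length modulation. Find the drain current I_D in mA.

V_GS = V_G = 2.14 V, so V_ov = 2.14 − 1.2 = 0.94 V.
Assume saturation: I_D = ½ k_n V_ov² = 0.5 × 2.5 × 0.94² = 1.1 mA, giving V_DS = V_DD − I_D R_D = 2.39 − 1.1 × 0.389 = 1.96 V.
V_DS = 1.96 V ≥ V_ov = 0.94 V, confirming saturation.

I_D = 1.10 mA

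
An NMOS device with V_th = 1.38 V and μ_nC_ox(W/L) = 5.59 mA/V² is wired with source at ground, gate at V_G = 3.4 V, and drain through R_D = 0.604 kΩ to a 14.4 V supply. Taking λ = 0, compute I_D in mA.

V_GS = V_G = 3.4 V, so V_ov = 3.4 − 1.38 = 2.02 V.
Assume saturation: I_D = ½ k_n V_ov² = 0.5 × 5.59 × 2.02² = 11.4 mA, giving V_DS = V_DD − I_D R_D = 14.4 − 11.4 × 0.604 = 7.51 V.
V_DS = 7.51 V ≥ V_ov = 2.02 V, confirming saturation.

I_D = 11.4 mA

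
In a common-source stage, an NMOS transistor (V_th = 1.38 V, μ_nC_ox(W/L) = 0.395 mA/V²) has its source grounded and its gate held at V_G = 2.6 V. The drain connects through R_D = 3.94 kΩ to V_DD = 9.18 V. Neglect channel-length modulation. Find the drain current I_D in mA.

I_D = 0.294 mA

V_GS = V_G = 2.6 V, so V_ov = 2.6 − 1.38 = 1.22 V.
Assume saturation: I_D = ½ k_n V_ov² = 0.5 × 0.395 × 1.22² = 0.294 mA, giving V_DS = V_DD − I_D R_D = 9.18 − 0.294 × 3.94 = 8.02 V.
V_DS = 8.02 V ≥ V_ov = 1.22 V, confirming saturation.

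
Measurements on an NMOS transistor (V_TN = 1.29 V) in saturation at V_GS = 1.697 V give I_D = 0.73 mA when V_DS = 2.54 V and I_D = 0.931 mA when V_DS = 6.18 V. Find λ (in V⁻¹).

With V_GS fixed, I_D ∝ (1 + λ V_DS) in saturation, so I_D2/I_D1 = (1 + λ V_DS2)/(1 + λ V_DS1).
0.931/0.73 = 1.275 = (1 + 6.18 λ)/(1 + 2.54 λ).
Solving: λ (I_D1 V_DS2 − I_D2 V_DS1) = I_D2 − I_D1, so λ = (0.931 − 0.73) / (0.73 × 6.18 − 0.931 × 2.54) = 0.201 / 2.15 = 0.0936 V⁻¹.

λ = 0.0936 V⁻¹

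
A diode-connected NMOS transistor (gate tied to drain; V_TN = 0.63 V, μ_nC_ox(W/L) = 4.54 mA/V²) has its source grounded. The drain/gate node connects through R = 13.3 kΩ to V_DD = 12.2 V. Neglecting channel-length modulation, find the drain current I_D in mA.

I_D = 0.825 mA

With gate tied to drain, V_GS = V_DS ≥ V_GS − V_TN, so the device is in saturation.
KCL at the drain: ½ k_n (V_GS − V_TN)² = (V_DD − V_GS)/R.
Let x = V_GS − 0.63. Then 30.2 x² + x − 11.57 = 0, giving x = 0.603 V (positive root), so V_GS = 1.23 V.
I_D = (V_DD − V_GS)/R = (12.2 − 1.23) / 13.3 = 0.825 mA.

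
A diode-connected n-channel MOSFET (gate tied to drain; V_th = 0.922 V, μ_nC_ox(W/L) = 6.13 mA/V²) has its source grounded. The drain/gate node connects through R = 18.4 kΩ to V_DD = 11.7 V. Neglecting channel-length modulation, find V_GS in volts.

V_GS = 1.35 V

With gate tied to drain, V_GS = V_DS ≥ V_GS − V_th, so the device is in saturation.
KCL at the drain: ½ k_n (V_GS − V_th)² = (V_DD − V_GS)/R.
Let x = V_GS − 0.922. Then 56.4 x² + x − 10.78 = 0, giving x = 0.428 V (positive root), so V_GS = 1.35 V.
I_D = (V_DD − V_GS)/R = (11.7 − 1.35) / 18.4 = 0.562 mA.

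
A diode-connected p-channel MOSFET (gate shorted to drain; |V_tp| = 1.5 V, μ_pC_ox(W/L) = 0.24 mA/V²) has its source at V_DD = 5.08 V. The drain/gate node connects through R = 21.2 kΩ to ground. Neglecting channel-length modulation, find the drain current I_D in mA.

With gate tied to drain, V_SG = V_SD ≥ V_SG − |V_tp|, so the device is in saturation.
KCL at the drain: ½ k_p (V_SG − |V_tp|)² = (V_DD − V_SG)/R.
Let x = V_SG − 1.5. Then 2.54 x² + x − 3.58 = 0, giving x = 1.01 V (positive root), so V_SG = 2.51 V.
I_D = (V_DD − V_SG)/R = (5.08 − 2.51) / 21.2 = 0.121 mA.

I_D = 0.121 mA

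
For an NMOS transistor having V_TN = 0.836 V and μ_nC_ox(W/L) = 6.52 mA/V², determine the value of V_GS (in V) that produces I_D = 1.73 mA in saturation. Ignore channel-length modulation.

V_GS = 1.56 V

In saturation I_D = ½ k_n (V_GS − V_TN)², so V_GS − V_TN = √(2 I_D / k_n) = √(2 × 1.73 / 6.52) = 0.728 V.
V_GS = 0.836 + 0.728 = 1.56 V.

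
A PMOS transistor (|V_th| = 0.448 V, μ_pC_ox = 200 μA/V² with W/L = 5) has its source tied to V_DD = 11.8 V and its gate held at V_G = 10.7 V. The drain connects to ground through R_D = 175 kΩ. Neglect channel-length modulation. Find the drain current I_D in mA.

I_D = 0.0668 mA

V_SG = V_DD − V_G = 11.8 − 10.7 = 1.1 V, so V_ov = 1.1 − 0.448 = 0.652 V.
k_p = μ_pC_ox · (W/L) = 1 mA/V².
Assume saturation: I_D = ½ k_p V_ov² = 0.5 × 1 × 0.652² = 0.213 mA, giving V_SD = V_DD − I_D R_D = 11.8 − 0.213 × 175 = -25.4 V.
But -25.4 V < V_ov = 0.652 V, so the device is actually in triode.
In triode I_D = k_p[V_ov V_SD − ½ V_SD²] and I_D = (V_DD − V_SD)/R_D. Equating: 87.5 V_SD² − 115.1 V_SD + 11.8 = 0, giving V_SD = 0.112 V (the root below V_ov).
I_D = (11.8 − 0.112) / 175 = 0.0668 mA.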